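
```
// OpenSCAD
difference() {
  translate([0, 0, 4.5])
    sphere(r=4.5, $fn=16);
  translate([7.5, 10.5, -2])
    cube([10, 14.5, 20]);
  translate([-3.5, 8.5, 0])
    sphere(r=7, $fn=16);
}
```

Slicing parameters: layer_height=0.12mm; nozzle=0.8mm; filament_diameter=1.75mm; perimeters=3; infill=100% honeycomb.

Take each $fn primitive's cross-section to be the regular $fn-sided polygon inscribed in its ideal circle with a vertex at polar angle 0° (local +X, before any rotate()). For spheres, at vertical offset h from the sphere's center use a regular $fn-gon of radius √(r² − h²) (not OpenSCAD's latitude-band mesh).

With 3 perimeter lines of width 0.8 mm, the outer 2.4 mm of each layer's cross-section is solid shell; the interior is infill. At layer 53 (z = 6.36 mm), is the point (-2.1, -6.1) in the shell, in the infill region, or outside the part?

At z = 6.36 mm: the r=4.5 sphere contributes a regular 16-gon of circumradius √(4.5²−1.86²) = 4.098; the cube at (7.5, 10.5) is present — its section is the full 10×14.5 rectangle; the sphere at (-3.5, 8.5): section is a regular 16-gon, circumradius = √(r²−h²) = √(7²−6.36²) = 2.924; Taking the first minus the rest: starting from the r=4.5 sphere, the 10×14.5 cube at (7.5, 10.5) misses the remaining region (no effect); the r=7 sphere at (-3.5, 8.5) misses the remaining region (no effect) — 1 connected region. Overall, the cross-section is a single solid region. The nearest boundary edge runs (-0.00, -4.10)→(-1.57, -3.79); distance from the point to it = 2.37 mm. The point is not inside any of the regions above, so it lies outside the cross-section (2.37 mm from the nearest boundary).

outside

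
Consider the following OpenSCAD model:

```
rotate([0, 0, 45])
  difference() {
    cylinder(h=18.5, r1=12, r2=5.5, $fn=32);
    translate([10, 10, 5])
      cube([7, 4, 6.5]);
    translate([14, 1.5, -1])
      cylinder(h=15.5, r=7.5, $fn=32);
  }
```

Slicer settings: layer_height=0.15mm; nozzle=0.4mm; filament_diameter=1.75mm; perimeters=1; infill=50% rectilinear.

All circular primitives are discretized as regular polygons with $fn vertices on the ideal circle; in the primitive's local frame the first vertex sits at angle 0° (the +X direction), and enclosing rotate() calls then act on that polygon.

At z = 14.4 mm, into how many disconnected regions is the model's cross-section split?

1

At z = 14.4 mm: the cone (r1=12→r2=5.5) has section circumradius 6.941 here — a regular 32-gon; the cube at (10, 10) does not reach this height (z outside [5, 11.5]); the r=7.5 cylinder at (14, 1.5) gives a regular 32-gon of circumradius 7.5 (constant along its height); Subtracting the remaining from the first: starting from the cone, the r=7.5 cylinder at (14, 1.5) partially overlaps it — only the 0.62 mm² overlap (of its 175.58 mm²) is removed, clipping the outline — 1 connected region; (rotated 45° about Z; rotation is an isometry so areas/perimeters/island counts are preserved). The result has 1 disconnected region.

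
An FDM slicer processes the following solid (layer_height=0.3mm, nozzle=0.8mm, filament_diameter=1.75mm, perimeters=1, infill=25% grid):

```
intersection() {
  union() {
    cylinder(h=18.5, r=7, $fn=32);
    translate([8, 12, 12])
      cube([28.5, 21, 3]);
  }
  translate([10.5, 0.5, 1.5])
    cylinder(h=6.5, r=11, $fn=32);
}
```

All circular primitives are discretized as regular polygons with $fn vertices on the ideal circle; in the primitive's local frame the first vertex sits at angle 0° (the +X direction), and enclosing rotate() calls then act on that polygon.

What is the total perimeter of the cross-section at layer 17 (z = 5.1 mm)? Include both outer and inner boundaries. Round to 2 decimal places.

32.70 mm

At z = 5.1 mm: the r=7 cylinder contributes a regular 32-gon of circumradius 7 (perimeter = 2·32·7.000·sin(180°/32) = 43.91 mm); the cube at (8, 12) does not reach this height (z outside [12, 15]); Combining (union): only the r=7 cylinder is present, so the union is just that shape — boundary = 43.91 mm; the cylinder at (10.5, 0.5): section is a regular 32-gon, circumradius r=11 (perimeter = 2·32·11.000·sin(180°/32) = 69.00 mm); Keeping only the common overlap: the r=11 cylinder at (10.5, 0.5) partially overlaps that combined region; clipping to the common part keeps 72.08 mm² — boundary = 32.70 mm. Overall, the cross-section is a single solid region. Total boundary length (outer) = 32.70 mm.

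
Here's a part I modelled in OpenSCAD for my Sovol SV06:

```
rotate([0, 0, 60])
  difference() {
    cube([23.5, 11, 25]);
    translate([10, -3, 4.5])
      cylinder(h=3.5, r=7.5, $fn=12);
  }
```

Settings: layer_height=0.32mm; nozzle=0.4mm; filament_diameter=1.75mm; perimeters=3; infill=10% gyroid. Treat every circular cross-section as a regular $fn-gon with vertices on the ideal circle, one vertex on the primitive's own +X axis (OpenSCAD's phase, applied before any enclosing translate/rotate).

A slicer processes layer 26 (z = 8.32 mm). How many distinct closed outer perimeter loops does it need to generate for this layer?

At z = 8.32 mm: the cube (footprint 23.5×11) is included at this height; the cylinder at (10, -3) does not reach this height (z outside [4.5, 8]); Subtracting the remaining from the first: none of the subtracted shapes is present at this height, so the 23.5×11 cube is unchanged — 1 connected region; (whole slice rotated 60° about Z — lengths, areas and connectivity unchanged). The result has 1 disconnected region.

1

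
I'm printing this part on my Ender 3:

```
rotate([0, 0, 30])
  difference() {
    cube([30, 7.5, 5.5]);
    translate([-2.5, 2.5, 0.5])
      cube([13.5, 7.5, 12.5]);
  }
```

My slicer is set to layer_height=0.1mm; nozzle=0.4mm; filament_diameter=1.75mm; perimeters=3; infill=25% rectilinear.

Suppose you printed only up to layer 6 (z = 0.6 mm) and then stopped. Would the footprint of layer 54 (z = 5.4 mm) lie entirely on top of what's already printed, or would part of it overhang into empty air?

entirely on top

Compare the two slices. At z = 0.6: the cube is present — its section is the full 30×7.5 rectangle (area 225.00 mm²); the cube at (-2.5, 2.5) is present — its section is the full 13.5×7.5 rectangle (area 101.25 mm²); Taking the first minus the rest: starting from the 30×7.5 cube (225.00 mm²), the 13.5×7.5 cube at (-2.5, 2.5) partially overlaps it — only the 55.00 mm² overlap (of its 101.25 mm²) is removed, clipping the outline — area = 170.00 mm²; (whole slice rotated 30° about Z — lengths, areas and connectivity unchanged). At z = 5.4: the cube is present — its section is the full 30×7.5 rectangle (area 225.00 mm²); the cube at (-2.5, 2.5) is present — its section is the full 13.5×7.5 rectangle (area 101.25 mm²); Subtracting the remaining from the first: starting from the 30×7.5 cube (225.00 mm²), the 13.5×7.5 cube at (-2.5, 2.5) partially overlaps it — only the 55.00 mm² overlap (of its 101.25 mm²) is removed, clipping the outline — area = 170.00 mm²; (whole slice rotated 30° about Z — lengths, areas and connectivity unchanged). Checking containment: the cross-section at z = 5.4 is a subset of the cross-section at z = 0.6.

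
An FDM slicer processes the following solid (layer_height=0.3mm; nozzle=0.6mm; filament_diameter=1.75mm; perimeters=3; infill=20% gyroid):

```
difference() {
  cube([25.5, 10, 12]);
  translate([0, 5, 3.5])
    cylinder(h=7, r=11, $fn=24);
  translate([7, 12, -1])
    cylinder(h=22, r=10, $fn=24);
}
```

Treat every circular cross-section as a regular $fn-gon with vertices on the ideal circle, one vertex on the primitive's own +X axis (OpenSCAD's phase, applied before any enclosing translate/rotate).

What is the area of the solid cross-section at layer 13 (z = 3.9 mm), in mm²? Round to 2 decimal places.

119.76 mm²

At z = 3.9 mm: the cube is present — its section is the full 25.5×10 rectangle (area 255.00 mm²); the r=11 cylinder at (0, 5) contributes a regular 24-gon of circumradius 11 (area = (24/2)·11.000²·sin(360°/24) = 375.81 mm²); the cylinder at (7, 12): section is a regular 24-gon, circumradius r=10 (area = (24/2)·10.000²·sin(360°/24) = 310.58 mm²); After the difference (first − rest): starting from the 25.5×10 cube (255.00 mm²), the r=11 cylinder at (0, 5) partially overlaps it — only the 105.40 mm² overlap (of its 375.81 mm²) is removed, clipping the outline; the r=10 cylinder at (7, 12) partially overlaps it — only the 29.84 mm² overlap (of its 310.58 mm²) is removed, clipping the outline — area = 119.76 mm². Overall, the cross-section is a single solid region. Net area = 119.76 mm².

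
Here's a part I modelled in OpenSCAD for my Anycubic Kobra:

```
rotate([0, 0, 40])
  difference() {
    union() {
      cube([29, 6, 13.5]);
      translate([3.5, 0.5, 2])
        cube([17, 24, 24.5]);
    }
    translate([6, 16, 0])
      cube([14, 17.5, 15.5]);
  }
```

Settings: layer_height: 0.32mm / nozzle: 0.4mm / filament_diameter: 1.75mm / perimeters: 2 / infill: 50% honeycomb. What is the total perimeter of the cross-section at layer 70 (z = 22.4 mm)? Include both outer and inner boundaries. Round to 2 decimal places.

82.00 mm

At z = 22.4 mm: the cube does not reach this height (z outside [0, 13.5]); the 17×24 cube at (3.5, 0.5) contributes its full rectangle (perimeter 82.00 mm); Taking the union: only the 17×24 cube at (3.5, 0.5) is present, so the union is just that shape — boundary = 82.00 mm; the cube at (6, 16) does not reach this height (z outside [0, 15.5]); After the difference (first − rest): none of the subtracted shapes is present at this height, so that combined region is unchanged — boundary = 82.00 mm; (whole slice rotated 40° about Z — lengths, areas and connectivity unchanged). Overall, the cross-section is a single solid region. Total boundary length (outer) = 82.00 mm.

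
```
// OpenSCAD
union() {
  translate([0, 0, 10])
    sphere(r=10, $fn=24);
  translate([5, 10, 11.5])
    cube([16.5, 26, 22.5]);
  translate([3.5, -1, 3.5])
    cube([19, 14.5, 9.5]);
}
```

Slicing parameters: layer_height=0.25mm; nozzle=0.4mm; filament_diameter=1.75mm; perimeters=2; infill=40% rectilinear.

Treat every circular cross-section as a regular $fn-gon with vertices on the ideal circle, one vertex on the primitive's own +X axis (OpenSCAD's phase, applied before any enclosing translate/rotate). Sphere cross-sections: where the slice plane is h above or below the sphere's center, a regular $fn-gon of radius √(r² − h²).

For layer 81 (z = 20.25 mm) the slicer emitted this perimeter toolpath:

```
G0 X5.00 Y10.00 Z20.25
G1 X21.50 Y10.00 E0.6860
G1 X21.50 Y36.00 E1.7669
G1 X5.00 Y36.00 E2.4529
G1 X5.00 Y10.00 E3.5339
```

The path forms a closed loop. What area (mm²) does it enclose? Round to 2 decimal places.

Apply the shoelace formula to the sequence of (X, Y) vertices; enclosed area = 429.00 mm².

429.00 mm²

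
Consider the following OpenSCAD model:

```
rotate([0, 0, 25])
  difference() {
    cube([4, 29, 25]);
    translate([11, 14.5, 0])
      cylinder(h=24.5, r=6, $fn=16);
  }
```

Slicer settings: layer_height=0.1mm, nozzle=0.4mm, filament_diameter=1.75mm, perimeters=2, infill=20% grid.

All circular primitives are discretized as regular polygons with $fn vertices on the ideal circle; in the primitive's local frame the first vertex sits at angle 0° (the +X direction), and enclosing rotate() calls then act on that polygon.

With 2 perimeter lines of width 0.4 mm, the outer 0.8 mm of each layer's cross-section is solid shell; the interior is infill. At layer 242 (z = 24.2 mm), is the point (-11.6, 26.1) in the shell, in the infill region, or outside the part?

At z = 24.2 mm: the cube (footprint 4×29) is included at this height; the cylinder at (11, 14.5): section is a regular 16-gon, circumradius r=6; After the difference (first − rest): starting from the 4×29 cube, the r=6 cylinder at (11, 14.5) misses the remaining region (no effect) — 1 connected region; (whole slice rotated 25° about Z — lengths, areas and connectivity unchanged). Overall, the cross-section is a single solid region. Undo the 25° rotation: the query point maps to (0.517, 28.557) in the un-rotated model frame. The nearest boundary edge runs (0.00, 29.00)→(4.00, 29.00); distance from the point to it = 0.44 mm. The point is inside the cross-section, 0.44 mm from the nearest boundary — within the 0.8 mm shell band (2 × 0.4).

shell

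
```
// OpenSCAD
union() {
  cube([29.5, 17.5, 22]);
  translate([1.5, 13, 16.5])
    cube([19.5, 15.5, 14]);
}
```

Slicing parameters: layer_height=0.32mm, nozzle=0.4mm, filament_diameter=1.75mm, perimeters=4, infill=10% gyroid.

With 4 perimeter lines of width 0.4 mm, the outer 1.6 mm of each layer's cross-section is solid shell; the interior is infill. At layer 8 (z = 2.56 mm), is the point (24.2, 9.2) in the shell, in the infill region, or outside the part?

At z = 2.56 mm: the cube is present — its section is the full 29.5×17.5 rectangle; the cube at (1.5, 13) is not intersected at this z (z outside [16.5, 30.5]); Taking the union: only the 29.5×17.5 cube is present, so the union is just that shape — 1 connected region. Overall, the cross-section is a single solid region. The nearest boundary edge runs (29.50, 0.00)→(29.50, 17.50); distance from the point to it = 5.30 mm. The point is inside the cross-section and 5.30 mm from the nearest boundary — more than the 1.6 mm shell width (4 × 0.4), so it's in the infill interior.

infill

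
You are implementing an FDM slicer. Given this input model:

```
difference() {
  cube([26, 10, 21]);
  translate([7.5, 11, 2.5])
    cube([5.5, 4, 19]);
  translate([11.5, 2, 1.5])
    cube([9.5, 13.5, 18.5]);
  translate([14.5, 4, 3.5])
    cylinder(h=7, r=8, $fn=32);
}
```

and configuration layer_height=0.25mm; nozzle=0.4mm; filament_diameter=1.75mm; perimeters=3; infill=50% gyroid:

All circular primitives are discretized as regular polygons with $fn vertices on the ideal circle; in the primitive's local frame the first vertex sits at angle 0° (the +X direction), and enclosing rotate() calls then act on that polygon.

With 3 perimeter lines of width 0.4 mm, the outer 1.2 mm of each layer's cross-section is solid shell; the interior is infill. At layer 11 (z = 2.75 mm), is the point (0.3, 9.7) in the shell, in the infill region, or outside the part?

At z = 2.75 mm: the 26×10 cube contributes its full rectangle; the cube at (7.5, 11) (footprint 5.5×4) is included at this height; the 9.5×13.5 cube at (11.5, 2) contributes its full rectangle; the cylinder at (14.5, 4) is absent (z outside [3.5, 10.5]); Taking the first minus the rest: starting from the 26×10 cube, the 5.5×4 cube at (7.5, 11) misses the remaining region (no effect); the 9.5×13.5 cube at (11.5, 2) partially overlaps it — only the 76.00 mm² overlap (of its 128.25 mm²) is removed, clipping the outline — 1 connected region. Overall, the cross-section is a single solid region. The nearest boundary edge runs (0.00, 0.00)→(0.00, 10.00); distance from the point to it = 0.30 mm. The point is inside the cross-section, 0.30 mm from the nearest boundary — within the 1.2 mm shell band (3 × 0.4).

shell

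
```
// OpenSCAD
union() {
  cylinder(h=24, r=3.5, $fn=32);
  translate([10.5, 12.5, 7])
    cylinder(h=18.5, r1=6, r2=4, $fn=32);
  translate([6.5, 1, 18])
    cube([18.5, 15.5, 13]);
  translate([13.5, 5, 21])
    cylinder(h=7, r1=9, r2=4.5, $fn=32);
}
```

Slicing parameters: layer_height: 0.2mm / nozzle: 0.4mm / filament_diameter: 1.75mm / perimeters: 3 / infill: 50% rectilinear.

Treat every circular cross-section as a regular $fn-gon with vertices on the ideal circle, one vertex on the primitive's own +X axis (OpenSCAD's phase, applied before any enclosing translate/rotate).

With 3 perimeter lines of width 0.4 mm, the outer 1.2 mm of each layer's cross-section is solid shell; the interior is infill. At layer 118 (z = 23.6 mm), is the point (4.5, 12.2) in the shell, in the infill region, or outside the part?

outside

At z = 23.6 mm: the cylinder: section is a regular 32-gon, circumradius r=3.5; the cone at (10.5, 12.5) (r1=6→r2=4) has section circumradius 4.205 here — a regular 32-gon; the 18.5×15.5 cube at (6.5, 1) contributes its full rectangle; the cone at (13.5, 5) (r1=9→r2=4.5) has section circumradius 7.329 here — a regular 32-gon; Merging all regions: the regions partially overlap (shared area 192.90 mm²), so overlapping operands fuse into one piece — 2 connected regions. Overall, the cross-section has 2 separate islands. The nearest boundary edge runs (6.38, 11.68)→(6.29, 12.50); distance from the point to it = 1.82 mm. The point is not inside any of the regions above, so it lies outside the cross-section (1.82 mm from the nearest boundary).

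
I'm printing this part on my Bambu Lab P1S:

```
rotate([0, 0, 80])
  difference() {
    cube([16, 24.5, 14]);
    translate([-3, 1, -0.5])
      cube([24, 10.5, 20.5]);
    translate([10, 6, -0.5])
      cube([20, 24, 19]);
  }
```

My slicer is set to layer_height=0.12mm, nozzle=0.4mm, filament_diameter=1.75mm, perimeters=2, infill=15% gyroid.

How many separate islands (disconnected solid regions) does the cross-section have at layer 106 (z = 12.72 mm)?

2

At z = 12.72 mm: the cube is present — its section is the full 16×24.5 rectangle; the cube at (-3, 1) (footprint 24×10.5) is included at this height; the cube at (10, 6) (footprint 20×24) is included at this height; After the difference (first − rest): starting from the 16×24.5 cube, the 24×10.5 cube at (-3, 1) partially overlaps it — only the 168.00 mm² overlap (of its 252.00 mm²) is removed, clipping the outline; the 20×24 cube at (10, 6) partially overlaps it — only the 78.00 mm² overlap (of its 480.00 mm²) is removed, clipping the outline — 2 connected regions; (whole slice rotated 80° about Z — lengths, areas and connectivity unchanged). Overall, the cross-section has 2 separate islands. Island count = 2.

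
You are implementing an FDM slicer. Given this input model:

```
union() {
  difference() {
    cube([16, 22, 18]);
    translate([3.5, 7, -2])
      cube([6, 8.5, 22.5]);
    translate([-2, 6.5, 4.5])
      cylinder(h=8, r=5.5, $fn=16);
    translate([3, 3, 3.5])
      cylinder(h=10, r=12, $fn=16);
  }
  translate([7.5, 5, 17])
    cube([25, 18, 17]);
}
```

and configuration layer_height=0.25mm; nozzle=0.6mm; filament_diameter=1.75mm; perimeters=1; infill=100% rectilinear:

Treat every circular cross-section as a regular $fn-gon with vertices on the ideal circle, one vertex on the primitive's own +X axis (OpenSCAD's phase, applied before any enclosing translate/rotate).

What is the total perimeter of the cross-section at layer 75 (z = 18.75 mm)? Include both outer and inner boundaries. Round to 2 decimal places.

86.00 mm

At z = 18.75 mm: the cube is absent (z outside [0, 18]); the cube at (3.5, 7) is present — its section is the full 6×8.5 rectangle (perimeter 29.00 mm); the cylinder at (-2, 6.5) does not reach this height (z outside [4.5, 12.5]); the cylinder at (3, 3) does not reach this height (z outside [3.5, 13.5]); Taking the first minus the rest: the first operand is absent here, so nothing remains; the cube at (7.5, 5) (footprint 25×18) is included at this height (perimeter 86.00 mm); Merging all regions: only the 25×18 cube at (7.5, 5) is present, so the union is just that shape — boundary = 86.00 mm. Overall, the cross-section is a single solid region. Total boundary length (outer) = 86.00 mm.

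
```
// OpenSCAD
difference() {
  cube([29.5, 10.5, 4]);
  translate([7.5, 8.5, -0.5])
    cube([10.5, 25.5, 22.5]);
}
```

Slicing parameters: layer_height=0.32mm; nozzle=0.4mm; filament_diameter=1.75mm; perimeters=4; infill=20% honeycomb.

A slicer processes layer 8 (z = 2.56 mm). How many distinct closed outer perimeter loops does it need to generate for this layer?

At z = 2.56 mm: the cube is present — its section is the full 29.5×10.5 rectangle; the cube at (7.5, 8.5) is present — its section is the full 10.5×25.5 rectangle; After the difference (first − rest): starting from the 29.5×10.5 cube, the 10.5×25.5 cube at (7.5, 8.5) partially overlaps it — only the 21.00 mm² overlap (of its 267.75 mm²) is removed, clipping the outline — 1 connected region. The result has 1 disconnected region.

1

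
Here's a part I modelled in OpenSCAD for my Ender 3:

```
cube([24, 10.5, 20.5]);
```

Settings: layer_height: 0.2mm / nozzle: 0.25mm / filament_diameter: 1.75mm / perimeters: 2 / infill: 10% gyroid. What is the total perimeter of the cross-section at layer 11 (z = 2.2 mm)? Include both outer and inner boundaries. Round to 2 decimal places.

69.00 mm

At z = 2.2 mm: the 24×10.5 cube contributes its full rectangle (perimeter 69.00 mm). Overall, the cross-section is a single solid region. Total boundary length (outer) = 69.00 mm.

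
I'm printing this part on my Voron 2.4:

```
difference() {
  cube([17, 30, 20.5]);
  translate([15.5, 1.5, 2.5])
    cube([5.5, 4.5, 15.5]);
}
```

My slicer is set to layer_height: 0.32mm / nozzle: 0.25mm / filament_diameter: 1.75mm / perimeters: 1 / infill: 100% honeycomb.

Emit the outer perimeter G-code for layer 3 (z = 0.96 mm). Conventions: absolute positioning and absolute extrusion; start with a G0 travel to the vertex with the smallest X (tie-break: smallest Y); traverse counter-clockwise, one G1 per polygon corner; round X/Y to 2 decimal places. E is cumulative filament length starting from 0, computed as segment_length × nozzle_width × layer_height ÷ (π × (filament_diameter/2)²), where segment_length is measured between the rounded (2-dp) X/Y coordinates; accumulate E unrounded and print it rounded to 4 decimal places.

At z = 0.96 mm: the 17×30 cube contributes its full rectangle; the cube at (15.5, 1.5) is not intersected at this z (z outside [2.5, 18]); After the difference (first − rest): none of the subtracted shapes is present at this height, so the 17×30 cube is unchanged — 1 connected region. The outline is a single polygon with 4 vertices. Extrusion per mm of travel: 0.25 × 0.32 / (π × 0.875²) = 0.033260. Accumulating E over each segment gives final E = 3.1265.

G0 X0.00 Y0.00 Z0.96
G1 X17.00 Y0.00 E0.5654
G1 X17.00 Y30.00 E1.5632
G1 X0.00 Y30.00 E2.1286
G1 X0.00 Y0.00 E3.1265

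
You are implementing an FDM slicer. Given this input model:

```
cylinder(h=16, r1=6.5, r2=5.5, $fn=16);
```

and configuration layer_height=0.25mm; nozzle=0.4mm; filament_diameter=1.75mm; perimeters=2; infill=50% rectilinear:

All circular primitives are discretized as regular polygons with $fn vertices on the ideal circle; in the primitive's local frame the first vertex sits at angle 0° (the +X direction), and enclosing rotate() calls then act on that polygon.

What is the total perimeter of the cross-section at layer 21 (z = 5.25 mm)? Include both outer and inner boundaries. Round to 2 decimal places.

At z = 5.25 mm: the cone (r1=6.5→r2=5.5) has section circumradius 6.172 here — a regular 16-gon (perimeter = 2·16·6.172·sin(180°/16) = 38.53 mm). Overall, the cross-section is a single solid region. Total boundary length (outer) = 38.53 mm.

38.53 mm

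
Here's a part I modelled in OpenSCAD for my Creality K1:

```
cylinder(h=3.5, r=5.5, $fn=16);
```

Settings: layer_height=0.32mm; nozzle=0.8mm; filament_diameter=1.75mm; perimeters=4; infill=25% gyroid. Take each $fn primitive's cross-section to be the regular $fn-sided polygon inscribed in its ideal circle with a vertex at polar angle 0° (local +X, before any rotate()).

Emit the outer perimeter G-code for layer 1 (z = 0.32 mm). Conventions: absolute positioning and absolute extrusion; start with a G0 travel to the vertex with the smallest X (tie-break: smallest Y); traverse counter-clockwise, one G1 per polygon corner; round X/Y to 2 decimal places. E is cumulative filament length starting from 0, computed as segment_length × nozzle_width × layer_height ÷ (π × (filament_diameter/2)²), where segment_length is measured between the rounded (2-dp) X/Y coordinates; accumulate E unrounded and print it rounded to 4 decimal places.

At z = 0.32 mm: the r=5.5 cylinder gives a regular 16-gon of circumradius 5.5 (constant along its height). The outline is a single polygon with 16 vertices. Extrusion per mm of travel: 0.8 × 0.32 / (π × 0.875²) = 0.106432. Accumulating E over each segment gives final E = 3.6537.

G0 X-5.50 Y0.00 Z0.32
G1 X-5.08 Y-2.10 E0.2279
G1 X-3.89 Y-3.89 E0.4567
G1 X-2.10 Y-5.08 E0.6855
G1 X0.00 Y-5.50 E0.9134
G1 X2.10 Y-5.08 E1.1413
G1 X3.89 Y-3.89 E1.3701
G1 X5.08 Y-2.10 E1.5989
G1 X5.50 Y0.00 E1.8268
G1 X5.08 Y2.10 E2.0548
G1 X3.89 Y3.89 E2.2835
G1 X2.10 Y5.08 E2.5123
G1 X0.00 Y5.50 E2.7402
G1 X-2.10 Y5.08 E2.9682
G1 X-3.89 Y3.89 E3.1970
G1 X-5.08 Y2.10 E3.4257
G1 X-5.50 Y0.00 E3.6537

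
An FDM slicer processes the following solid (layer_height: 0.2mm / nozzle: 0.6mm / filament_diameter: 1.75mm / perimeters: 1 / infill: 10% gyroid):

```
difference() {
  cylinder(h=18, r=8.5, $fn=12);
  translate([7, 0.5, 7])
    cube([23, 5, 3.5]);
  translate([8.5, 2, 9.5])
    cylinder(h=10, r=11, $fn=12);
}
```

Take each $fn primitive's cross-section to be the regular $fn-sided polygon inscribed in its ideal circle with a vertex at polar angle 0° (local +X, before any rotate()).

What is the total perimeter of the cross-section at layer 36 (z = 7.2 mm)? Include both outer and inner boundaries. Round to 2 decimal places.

53.88 mm

At z = 7.2 mm: the r=8.5 cylinder gives a regular 12-gon of circumradius 8.5 (constant along its height) (perimeter = 2·12·8.500·sin(180°/12) = 52.80 mm); the cube at (7, 0.5) is present — its section is the full 23×5 rectangle (perimeter 56.00 mm); the cylinder at (8.5, 2) is not intersected at this z (z outside [9.5, 19.5]); After the difference (first − rest): starting from the r=8.5 cylinder, the 23×5 cube at (7, 0.5) partially overlaps it — only the 3.30 mm² overlap (of its 115.00 mm²) is removed, clipping the outline — boundary = 53.88 mm. Overall, the cross-section is a single solid region. Total boundary length (outer) = 53.88 mm.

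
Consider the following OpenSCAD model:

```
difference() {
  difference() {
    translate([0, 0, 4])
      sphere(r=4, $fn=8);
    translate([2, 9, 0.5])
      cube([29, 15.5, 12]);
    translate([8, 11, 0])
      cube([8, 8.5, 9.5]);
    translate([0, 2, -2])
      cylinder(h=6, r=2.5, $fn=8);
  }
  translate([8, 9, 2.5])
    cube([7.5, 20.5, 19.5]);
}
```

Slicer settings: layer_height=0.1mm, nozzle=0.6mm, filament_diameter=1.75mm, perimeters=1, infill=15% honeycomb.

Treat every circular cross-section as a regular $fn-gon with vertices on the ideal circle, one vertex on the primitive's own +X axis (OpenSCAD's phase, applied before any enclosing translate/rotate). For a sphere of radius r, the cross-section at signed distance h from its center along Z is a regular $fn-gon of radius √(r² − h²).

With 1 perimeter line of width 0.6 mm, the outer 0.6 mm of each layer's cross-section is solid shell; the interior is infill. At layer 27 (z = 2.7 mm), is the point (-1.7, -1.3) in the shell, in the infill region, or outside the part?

infill

At z = 2.7 mm: the r=4 sphere contributes a regular 8-gon of circumradius √(4²−1.3²) = 3.783; the 29×15.5 cube at (2, 9) contributes its full rectangle; the 8×8.5 cube at (8, 11) contributes its full rectangle; the cylinder at (0, 2): section is a regular 8-gon, circumradius r=2.5; Subtracting the remaining from the first: starting from the r=4 sphere, the 29×15.5 cube at (2, 9) misses the remaining region (no effect); the 8×8.5 cube at (8, 11) misses the remaining region (no effect); the r=2.5 cylinder at (0, 2) partially overlaps it — only the 14.89 mm² overlap (of its 17.68 mm²) is removed, clipping the outline — 1 connected region; the 7.5×20.5 cube at (8, 9) contributes its full rectangle; Subtracting the remaining from the first: starting from that combined region, the 7.5×20.5 cube at (8, 9) misses the remaining region (no effect) — 1 connected region. Overall, the cross-section is a single solid region. The nearest boundary edge runs (-1.77, 0.23)→(-0.00, -0.50); distance from the point to it = 1.39 mm. The point is inside the cross-section and 1.39 mm from the nearest boundary — more than the 0.6 mm shell width (1 × 0.6), so it's in the infill interior.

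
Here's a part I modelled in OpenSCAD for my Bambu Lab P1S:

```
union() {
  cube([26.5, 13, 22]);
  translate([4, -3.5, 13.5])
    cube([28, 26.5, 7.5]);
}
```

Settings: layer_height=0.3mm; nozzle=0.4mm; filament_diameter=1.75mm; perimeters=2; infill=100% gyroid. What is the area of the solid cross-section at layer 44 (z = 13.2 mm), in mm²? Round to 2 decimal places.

At z = 13.2 mm: the cube (footprint 26.5×13) is included at this height (area 344.50 mm²); the cube at (4, -3.5) is absent (z outside [13.5, 21]); Combining (union): only the 26.5×13 cube is present, so the union is just that shape — area = 344.50 mm². Overall, the cross-section is a single solid region. Net area = 344.50 mm².

344.50 mm²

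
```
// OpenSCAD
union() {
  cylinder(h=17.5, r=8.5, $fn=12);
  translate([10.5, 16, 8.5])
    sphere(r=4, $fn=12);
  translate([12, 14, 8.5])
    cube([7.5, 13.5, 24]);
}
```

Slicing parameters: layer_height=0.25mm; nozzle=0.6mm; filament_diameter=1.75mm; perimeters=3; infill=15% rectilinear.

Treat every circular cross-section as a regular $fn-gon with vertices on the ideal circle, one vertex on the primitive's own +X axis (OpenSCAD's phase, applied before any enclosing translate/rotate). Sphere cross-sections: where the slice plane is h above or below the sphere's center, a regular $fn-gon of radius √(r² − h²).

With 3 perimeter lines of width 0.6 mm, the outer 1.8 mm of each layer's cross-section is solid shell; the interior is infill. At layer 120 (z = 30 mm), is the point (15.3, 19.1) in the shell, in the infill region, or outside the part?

At z = 30 mm: the cylinder does not reach this height (z outside [0, 17.5]); the sphere at (10.5, 16) is not intersected at this z (|z−center|=21.500 > r=4); the 7.5×13.5 cube at (12, 14) contributes its full rectangle; Combining (union): only the 7.5×13.5 cube at (12, 14) is present, so the union is just that shape — 1 connected region. Overall, the cross-section is a single solid region. The nearest boundary edge runs (12.00, 27.50)→(12.00, 14.00); distance from the point to it = 3.30 mm. The point is inside the cross-section and 3.30 mm from the nearest boundary — more than the 1.8 mm shell width (3 × 0.6), so it's in the infill interior.

infill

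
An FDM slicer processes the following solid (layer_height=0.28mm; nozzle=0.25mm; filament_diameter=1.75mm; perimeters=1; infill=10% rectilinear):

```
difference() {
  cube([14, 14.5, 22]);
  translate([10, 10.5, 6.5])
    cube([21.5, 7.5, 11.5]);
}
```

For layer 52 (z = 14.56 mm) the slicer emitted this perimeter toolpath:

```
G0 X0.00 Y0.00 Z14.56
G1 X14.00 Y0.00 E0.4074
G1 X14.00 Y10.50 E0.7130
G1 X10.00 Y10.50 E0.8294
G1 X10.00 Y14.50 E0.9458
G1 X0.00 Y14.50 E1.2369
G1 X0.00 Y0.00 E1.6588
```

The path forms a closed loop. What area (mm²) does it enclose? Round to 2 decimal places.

Apply the shoelace formula to the sequence of (X, Y) vertices; enclosed area = 187.00 mm².

187.00 mm²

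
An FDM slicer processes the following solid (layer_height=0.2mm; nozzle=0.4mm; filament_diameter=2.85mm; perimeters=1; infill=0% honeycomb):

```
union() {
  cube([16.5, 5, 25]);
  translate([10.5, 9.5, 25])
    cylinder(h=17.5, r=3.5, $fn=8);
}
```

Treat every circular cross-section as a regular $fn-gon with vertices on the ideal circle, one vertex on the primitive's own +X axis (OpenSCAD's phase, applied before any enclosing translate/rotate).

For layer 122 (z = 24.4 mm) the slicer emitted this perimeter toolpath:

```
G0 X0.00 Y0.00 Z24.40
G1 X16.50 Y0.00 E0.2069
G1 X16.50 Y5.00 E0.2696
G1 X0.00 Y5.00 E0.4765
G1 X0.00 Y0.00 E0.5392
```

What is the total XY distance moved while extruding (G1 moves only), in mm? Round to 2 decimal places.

Sum the Euclidean lengths of each G1 segment: total = 43.00 mm.

43.00 mm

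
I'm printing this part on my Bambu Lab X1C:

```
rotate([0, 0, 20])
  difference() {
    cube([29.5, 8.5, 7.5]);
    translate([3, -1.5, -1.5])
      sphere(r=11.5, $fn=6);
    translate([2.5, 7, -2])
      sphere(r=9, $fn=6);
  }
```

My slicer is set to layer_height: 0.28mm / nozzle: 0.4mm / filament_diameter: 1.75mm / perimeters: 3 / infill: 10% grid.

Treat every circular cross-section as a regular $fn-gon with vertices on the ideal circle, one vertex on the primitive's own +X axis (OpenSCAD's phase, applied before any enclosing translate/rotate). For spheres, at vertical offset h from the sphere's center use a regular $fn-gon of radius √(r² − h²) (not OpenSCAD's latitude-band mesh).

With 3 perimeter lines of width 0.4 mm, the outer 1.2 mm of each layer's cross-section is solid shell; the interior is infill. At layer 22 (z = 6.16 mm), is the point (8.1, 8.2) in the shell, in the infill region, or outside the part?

At z = 6.16 mm: the cube (footprint 29.5×8.5) is included at this height; the sphere at (3, -1.5): section is a regular 6-gon, circumradius = √(r²−h²) = √(11.5²−7.66²) = 8.578; the sphere at (2.5, 7): section is a regular 6-gon, circumradius = √(r²−h²) = √(9²−8.16²) = 3.797; Taking the first minus the rest: starting from the 29.5×8.5 cube, the r=11.5 sphere at (3, -1.5) partially overlaps it — only the 53.36 mm² overlap (of its 191.15 mm²) is removed, clipping the outline; the r=9 sphere at (2.5, 7) partially overlaps it — only the 15.21 mm² overlap (of its 37.45 mm²) is removed, clipping the outline — 1 connected region; (whole slice rotated 20° about Z — lengths, areas and connectivity unchanged). Overall, the cross-section is a single solid region. Undo the 20° rotation: the query point maps to (10.416, 4.935) in the un-rotated model frame. The nearest boundary edge runs (10.71, 0.00)→(7.29, 5.93); distance from the point to it = 2.21 mm. The point is inside the cross-section and 2.21 mm from the nearest boundary — more than the 1.2 mm shell width (3 × 0.4), so it's in the infill interior.

infill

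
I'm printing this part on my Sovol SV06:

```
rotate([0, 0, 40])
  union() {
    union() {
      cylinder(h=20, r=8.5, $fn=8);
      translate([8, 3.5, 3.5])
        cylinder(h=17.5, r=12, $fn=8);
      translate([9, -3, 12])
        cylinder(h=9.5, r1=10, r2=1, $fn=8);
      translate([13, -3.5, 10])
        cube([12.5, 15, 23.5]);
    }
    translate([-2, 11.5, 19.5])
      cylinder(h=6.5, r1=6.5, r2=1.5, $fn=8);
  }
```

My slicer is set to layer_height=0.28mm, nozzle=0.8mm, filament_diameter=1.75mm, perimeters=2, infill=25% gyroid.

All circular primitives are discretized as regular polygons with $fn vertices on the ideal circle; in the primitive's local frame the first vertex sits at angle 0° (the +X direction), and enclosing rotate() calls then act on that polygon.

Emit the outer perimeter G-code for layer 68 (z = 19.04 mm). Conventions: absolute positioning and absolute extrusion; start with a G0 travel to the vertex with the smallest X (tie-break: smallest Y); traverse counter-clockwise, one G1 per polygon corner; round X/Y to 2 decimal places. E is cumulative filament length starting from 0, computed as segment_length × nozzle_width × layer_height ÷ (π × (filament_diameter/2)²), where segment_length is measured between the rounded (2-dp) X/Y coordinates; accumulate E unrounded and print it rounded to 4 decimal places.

G0 X-8.47 Y0.74 Z19.04
G1 X-6.51 Y-5.46 E0.6056
G1 X-0.74 Y-8.47 E1.2116
G1 X5.46 Y-6.51 E1.8172
G1 X7.46 Y-2.67 E2.2204
G1 X11.59 Y-1.37 E2.6236
G1 X15.83 Y6.78 E3.4792
G1 X15.35 Y8.31 E3.6285
G1 X21.78 Y13.71 E4.4105
G1 X12.14 Y25.20 E5.8073
G1 X5.39 Y19.54 E6.6276
G1 X4.92 Y19.78 E6.6768
G1 X-3.83 Y17.02 E7.5312
G1 X-8.08 Y8.87 E8.3872
G1 X-6.63 Y4.28 E8.8355
G1 X-8.47 Y0.74 E9.2071

At z = 19.04 mm: the r=8.5 cylinder gives a regular 8-gon of circumradius 8.5 (constant along its height); the cylinder at (8, 3.5): section is a regular 8-gon, circumradius r=12; the cone at (9, -3) (r1=10→r2=1) has section circumradius 3.331 here — a regular 8-gon; the 12.5×15 cube at (13, -3.5) contributes its full rectangle; Combining (union): the regions partially overlap (shared area 241.49 mm²), so overlapping operands fuse into one piece — 1 connected region; the cone at (-2, 11.5) does not reach this height (z outside [19.5, 26]); Combining (union): only the result so far is present, so the union is just that shape — 1 connected region; (rotated 40° about Z; rotation is an isometry so areas/perimeters/island counts are preserved). The outline is a single polygon with 15 vertices. Extrusion per mm of travel: 0.8 × 0.28 / (π × 0.875²) = 0.093128. Accumulating E over each segment gives final E = 9.2071.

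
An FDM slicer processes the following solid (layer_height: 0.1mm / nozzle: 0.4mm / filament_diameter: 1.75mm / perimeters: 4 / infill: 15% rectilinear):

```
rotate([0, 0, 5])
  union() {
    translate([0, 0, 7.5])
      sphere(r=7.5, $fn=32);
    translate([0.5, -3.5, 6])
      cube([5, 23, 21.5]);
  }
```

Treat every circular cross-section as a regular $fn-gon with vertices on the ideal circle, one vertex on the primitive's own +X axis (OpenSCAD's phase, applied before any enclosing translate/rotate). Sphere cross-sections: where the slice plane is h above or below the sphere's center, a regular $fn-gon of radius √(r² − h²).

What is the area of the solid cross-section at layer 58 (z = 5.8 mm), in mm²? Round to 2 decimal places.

At z = 5.8 mm: the r=7.5 sphere contributes a regular 32-gon of circumradius √(7.5²−1.7²) = 7.305 (area = (32/2)·7.305²·sin(360°/32) = 166.56 mm²); the cube at (0.5, -3.5) is absent (z outside [6, 27.5]); Combining (union): only the r=7.5 sphere is present, so the union is just that shape — area = 166.56 mm²; (whole slice rotated 5° about Z — lengths, areas and connectivity unchanged). Overall, the cross-section is a single solid region. Net area = 166.56 mm².

166.56 mm²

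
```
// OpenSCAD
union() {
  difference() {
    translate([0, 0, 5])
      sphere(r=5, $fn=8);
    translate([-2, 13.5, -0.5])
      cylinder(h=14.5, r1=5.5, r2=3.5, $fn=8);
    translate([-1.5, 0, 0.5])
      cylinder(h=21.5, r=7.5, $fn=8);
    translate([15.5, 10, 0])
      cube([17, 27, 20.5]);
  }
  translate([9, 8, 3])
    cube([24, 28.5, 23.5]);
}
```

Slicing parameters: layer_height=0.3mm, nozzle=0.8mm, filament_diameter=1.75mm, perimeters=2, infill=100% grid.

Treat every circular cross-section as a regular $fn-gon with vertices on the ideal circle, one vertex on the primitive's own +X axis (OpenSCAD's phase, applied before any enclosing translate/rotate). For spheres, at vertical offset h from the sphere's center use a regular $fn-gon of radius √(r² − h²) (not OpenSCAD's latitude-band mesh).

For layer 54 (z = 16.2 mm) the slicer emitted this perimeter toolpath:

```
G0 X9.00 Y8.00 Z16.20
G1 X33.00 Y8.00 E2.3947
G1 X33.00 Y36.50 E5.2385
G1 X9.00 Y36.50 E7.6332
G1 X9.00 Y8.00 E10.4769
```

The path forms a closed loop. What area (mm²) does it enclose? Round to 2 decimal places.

Apply the shoelace formula to the sequence of (X, Y) vertices; enclosed area = 684.00 mm².

684.00 mm²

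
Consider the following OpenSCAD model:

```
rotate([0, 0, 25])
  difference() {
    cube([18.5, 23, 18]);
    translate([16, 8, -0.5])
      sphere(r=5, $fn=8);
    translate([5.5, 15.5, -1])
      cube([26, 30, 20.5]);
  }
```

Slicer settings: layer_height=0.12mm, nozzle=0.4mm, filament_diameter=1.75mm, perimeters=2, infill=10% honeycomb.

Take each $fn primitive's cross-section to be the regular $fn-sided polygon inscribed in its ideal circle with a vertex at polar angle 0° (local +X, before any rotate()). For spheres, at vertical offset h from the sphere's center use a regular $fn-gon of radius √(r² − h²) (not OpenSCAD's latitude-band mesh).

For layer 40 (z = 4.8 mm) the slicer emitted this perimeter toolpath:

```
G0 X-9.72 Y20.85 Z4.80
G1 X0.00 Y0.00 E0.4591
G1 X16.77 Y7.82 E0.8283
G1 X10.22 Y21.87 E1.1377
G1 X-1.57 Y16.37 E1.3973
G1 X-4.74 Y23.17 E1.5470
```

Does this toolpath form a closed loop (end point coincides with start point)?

Start point (G0): (-9.72, 20.85). End point (last G1): the path does not return to the start — open.

no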